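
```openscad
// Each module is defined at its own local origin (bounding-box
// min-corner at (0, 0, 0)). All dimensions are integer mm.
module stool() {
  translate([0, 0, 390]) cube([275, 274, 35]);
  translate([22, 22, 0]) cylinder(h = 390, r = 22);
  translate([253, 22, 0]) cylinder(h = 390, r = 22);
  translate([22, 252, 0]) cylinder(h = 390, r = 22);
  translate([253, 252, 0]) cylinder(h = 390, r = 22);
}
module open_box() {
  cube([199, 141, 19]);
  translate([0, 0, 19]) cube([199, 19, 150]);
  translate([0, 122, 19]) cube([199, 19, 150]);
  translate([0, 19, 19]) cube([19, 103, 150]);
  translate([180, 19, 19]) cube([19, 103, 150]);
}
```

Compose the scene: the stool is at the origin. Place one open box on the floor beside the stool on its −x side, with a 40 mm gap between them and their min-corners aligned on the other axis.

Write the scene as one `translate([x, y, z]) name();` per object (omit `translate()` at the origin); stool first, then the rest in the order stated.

stool();
translate([-239, 0, 0]) open_box();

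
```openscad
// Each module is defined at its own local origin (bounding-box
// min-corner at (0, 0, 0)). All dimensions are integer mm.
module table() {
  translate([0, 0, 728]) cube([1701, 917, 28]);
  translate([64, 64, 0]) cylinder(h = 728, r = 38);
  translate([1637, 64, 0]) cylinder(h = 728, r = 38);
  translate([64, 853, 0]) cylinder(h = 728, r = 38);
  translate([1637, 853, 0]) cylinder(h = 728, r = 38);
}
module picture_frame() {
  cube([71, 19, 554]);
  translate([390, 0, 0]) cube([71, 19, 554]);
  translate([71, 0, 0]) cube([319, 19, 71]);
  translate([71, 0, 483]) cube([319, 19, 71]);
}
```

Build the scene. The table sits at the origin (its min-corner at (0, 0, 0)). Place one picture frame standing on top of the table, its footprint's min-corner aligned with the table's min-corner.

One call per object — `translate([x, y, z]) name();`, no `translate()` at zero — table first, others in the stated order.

table();
translate([0, 0, 756]) picture_frame();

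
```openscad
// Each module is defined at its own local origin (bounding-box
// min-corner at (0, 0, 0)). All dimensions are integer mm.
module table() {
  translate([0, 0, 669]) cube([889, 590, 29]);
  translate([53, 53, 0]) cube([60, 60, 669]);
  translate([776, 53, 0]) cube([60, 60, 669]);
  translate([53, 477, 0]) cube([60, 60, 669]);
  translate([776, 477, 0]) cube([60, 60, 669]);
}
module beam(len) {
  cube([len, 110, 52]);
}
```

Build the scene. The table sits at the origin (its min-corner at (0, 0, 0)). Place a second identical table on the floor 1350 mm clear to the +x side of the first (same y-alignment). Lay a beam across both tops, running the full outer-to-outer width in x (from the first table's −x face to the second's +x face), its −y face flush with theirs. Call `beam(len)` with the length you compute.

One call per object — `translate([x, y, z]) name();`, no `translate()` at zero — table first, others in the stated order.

table();
translate([2239, 0, 0]) table();
translate([0, 0, 698]) beam(3128);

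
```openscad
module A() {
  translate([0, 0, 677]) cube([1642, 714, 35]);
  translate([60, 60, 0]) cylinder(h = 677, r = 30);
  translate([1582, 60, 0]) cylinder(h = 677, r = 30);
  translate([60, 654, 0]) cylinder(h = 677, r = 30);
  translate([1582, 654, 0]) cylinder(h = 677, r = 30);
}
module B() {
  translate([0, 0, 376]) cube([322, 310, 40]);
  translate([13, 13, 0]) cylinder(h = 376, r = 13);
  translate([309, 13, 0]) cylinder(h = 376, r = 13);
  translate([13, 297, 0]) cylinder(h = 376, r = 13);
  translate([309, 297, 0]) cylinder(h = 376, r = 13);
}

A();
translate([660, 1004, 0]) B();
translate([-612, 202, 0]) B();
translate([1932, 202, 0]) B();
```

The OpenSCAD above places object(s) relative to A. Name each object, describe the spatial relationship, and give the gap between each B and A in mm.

Each stool's nearest face is 290 mm from the table's bounding box.

A is a table. B is a stool. Three stools sit around the table at the +y, −x, +x sides. The gap between each stool and the table is 290 mm.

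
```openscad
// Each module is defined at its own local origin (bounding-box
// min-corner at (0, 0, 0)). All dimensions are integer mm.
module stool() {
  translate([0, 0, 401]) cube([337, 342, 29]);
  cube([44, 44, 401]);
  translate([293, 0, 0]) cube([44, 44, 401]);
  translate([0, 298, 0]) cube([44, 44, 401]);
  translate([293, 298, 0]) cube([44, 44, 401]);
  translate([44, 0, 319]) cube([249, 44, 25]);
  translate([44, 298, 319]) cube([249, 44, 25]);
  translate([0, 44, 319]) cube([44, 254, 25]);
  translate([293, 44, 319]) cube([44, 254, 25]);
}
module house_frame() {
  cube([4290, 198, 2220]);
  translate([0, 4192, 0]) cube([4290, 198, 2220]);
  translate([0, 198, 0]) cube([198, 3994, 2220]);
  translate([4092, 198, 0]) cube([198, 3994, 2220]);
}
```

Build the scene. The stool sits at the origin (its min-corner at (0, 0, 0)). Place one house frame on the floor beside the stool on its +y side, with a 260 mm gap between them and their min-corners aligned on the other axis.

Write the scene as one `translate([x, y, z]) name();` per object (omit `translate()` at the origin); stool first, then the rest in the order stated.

stool();
translate([0, 602, 0]) house_frame();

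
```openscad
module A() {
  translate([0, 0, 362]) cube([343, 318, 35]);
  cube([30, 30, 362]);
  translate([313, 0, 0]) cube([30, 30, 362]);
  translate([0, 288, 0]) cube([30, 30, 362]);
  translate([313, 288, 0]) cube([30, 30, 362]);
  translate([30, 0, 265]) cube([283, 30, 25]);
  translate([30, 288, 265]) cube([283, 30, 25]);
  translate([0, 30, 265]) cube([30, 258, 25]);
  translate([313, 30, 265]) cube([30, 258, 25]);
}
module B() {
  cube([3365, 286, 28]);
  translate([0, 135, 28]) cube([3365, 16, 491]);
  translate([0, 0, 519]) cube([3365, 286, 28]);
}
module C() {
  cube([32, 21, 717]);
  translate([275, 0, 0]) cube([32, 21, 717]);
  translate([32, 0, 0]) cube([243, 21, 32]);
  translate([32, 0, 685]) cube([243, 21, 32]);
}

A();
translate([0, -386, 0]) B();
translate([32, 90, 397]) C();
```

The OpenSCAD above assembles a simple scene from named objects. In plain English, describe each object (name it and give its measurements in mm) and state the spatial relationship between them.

A is a four-legged stool. The seat is a 343×318×35 mm slab whose top surface is at z = 397 mm; four square legs, each 30×30 mm in cross-section, run from the floor (z = 0) to the underside of the seat, each flush with a corner of the seat. Four stretchers, 30 mm wide and 25 mm tall, connect adjacent legs with their undersides at z = 265 mm, each running between the inner faces of the legs it joins and aligned with the legs' outer faces on the other axis.

B is an I-beam lying along x, 3365 mm long. Overall section height 547 mm. Two flanges 286 mm wide (y) and 28 mm thick, one on the floor and one at the top; a web 16 mm thick runs between them, centred on the flange width.

C is a picture frame with a 243×653 mm rectangular opening (x by z) and a uniform 32 mm border on every side. Frame depth is 21 mm along y. It is built from two vertical stiles running the full outside height and two horizontal rails spanning the gap between the stiles.

The I-beam is on the floor beside the stool on its −y side. The picture frame is on top of the stool.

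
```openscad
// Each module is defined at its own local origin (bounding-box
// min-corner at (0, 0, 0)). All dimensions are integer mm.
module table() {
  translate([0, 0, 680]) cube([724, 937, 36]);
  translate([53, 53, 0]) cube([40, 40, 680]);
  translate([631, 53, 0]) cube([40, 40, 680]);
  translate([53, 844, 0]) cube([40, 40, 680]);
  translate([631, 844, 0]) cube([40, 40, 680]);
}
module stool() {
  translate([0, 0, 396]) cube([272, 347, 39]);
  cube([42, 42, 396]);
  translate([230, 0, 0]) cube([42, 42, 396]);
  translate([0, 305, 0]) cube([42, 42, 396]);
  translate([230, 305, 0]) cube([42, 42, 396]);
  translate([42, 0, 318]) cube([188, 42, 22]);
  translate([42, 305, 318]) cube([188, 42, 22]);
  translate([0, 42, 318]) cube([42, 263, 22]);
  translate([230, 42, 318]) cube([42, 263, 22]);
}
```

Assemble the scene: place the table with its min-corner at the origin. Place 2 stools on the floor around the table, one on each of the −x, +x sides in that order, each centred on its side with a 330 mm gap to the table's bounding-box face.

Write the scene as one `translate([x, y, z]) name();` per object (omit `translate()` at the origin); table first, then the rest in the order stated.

table();
translate([-602, 295, 0]) stool();
translate([1054, 295, 0]) stool();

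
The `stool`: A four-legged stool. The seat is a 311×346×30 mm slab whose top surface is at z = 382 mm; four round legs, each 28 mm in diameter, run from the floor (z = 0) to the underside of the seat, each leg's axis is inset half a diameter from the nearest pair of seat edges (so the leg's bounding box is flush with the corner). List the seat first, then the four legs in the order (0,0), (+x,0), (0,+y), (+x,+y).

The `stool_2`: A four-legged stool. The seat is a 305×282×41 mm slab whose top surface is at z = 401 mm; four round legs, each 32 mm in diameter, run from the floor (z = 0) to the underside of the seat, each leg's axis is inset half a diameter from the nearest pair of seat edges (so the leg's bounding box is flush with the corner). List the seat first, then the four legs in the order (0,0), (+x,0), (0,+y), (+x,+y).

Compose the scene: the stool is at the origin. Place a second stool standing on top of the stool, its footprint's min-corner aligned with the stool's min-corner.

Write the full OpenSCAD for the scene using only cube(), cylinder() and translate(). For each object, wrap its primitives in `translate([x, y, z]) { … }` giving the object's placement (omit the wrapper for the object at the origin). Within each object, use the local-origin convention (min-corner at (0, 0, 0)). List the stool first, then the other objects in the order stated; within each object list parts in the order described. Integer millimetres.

translate([0, 0, 352]) cube([311, 346, 30]);
translate([14, 14, 0]) cylinder(h = 352, r = 14);
translate([297, 14, 0]) cylinder(h = 352, r = 14);
translate([14, 332, 0]) cylinder(h = 352, r = 14);
translate([297, 332, 0]) cylinder(h = 352, r = 14);
translate([0, 0, 382]) {
  translate([0, 0, 360]) cube([305, 282, 41]);
  translate([16, 16, 0]) cylinder(h = 360, r = 16);
  translate([289, 16, 0]) cylinder(h = 360, r = 16);
  translate([16, 266, 0]) cylinder(h = 360, r = 16);
  translate([289, 266, 0]) cylinder(h = 360, r = 16);
}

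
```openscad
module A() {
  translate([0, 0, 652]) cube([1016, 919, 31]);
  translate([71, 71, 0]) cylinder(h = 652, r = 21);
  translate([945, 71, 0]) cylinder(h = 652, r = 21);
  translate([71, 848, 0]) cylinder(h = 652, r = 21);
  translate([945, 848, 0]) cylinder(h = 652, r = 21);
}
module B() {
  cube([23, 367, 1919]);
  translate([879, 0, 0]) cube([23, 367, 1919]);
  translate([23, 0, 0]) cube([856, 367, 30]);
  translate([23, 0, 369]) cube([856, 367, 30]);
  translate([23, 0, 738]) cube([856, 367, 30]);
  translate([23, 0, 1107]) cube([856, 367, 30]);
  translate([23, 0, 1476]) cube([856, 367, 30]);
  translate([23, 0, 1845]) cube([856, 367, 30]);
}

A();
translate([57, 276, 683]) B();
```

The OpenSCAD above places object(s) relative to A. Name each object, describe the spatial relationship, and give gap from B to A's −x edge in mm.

A is a table. B is a bookshelf. The bookshelf is on top of the table, centred. The gap from the bookshelf to the table's −x edge is 57 mm.

The bookshelf's min-x is at 57; the table's min-x is 0; gap = 57 mm.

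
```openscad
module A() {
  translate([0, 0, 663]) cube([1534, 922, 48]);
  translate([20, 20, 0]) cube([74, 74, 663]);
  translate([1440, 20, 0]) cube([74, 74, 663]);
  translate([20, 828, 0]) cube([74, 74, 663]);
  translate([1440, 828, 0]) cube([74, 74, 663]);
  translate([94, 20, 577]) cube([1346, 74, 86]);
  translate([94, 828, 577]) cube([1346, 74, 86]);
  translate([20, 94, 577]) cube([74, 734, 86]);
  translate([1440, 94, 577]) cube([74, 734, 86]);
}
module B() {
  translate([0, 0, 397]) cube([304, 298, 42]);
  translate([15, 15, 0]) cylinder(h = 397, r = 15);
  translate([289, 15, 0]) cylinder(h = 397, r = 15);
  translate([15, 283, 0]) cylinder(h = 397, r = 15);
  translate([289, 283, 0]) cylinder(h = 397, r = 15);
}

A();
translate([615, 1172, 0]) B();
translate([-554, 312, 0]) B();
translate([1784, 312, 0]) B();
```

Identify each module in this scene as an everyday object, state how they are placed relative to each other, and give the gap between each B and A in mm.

A is a table. B is a stool. Three stools sit around the table at the +y, −x, +x sides. The gap between each stool and the table is 250 mm.

Each stool's nearest face is 250 mm from the table's bounding box.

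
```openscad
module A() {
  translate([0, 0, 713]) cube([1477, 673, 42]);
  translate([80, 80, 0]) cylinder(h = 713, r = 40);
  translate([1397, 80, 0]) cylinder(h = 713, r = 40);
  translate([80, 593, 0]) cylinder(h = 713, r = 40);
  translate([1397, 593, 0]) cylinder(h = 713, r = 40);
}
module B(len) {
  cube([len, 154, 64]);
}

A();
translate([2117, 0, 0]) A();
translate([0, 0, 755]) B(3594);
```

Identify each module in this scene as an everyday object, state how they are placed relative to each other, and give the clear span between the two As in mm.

Second table starts at x = 2117; first ends at x = 1477; clear span = 2117 − 1477 = 640 mm.

A is a table. B is a beam. A beam spans the tops of two tables. The clear span between the two tables is 640 mm.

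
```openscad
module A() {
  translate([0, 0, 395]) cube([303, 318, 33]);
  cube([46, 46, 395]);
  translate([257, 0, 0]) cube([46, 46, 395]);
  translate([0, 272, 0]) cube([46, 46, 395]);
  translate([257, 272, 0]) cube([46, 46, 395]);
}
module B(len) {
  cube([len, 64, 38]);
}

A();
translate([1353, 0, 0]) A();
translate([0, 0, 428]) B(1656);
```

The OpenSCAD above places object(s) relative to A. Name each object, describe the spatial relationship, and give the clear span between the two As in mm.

Second stool starts at x = 1353; first ends at x = 303; clear span = 1353 − 303 = 1050 mm.

A is a stool. B is a beam. A beam spans the tops of two stools. The clear span between the two stools is 1050 mm.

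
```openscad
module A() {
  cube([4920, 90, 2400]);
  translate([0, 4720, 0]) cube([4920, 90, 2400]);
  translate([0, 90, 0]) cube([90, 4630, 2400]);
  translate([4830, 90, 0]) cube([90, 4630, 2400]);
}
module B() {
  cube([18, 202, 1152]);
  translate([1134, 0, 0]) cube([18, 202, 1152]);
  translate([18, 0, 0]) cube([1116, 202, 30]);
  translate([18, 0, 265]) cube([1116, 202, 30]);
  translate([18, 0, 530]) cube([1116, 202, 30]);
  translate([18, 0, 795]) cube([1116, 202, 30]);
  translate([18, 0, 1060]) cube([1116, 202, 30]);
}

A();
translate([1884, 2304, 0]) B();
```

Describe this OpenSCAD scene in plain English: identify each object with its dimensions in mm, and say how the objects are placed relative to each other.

A is a box-shaped house frame (walls only): outside footprint 4920×4810 mm, wall height 2400 mm, wall thickness 90 mm. The two y-facing walls run the full x-width; the two x-facing walls fit between the inner faces of the y-facing walls.

B is an open bookshelf. Two side panels, each 18 mm thick, 202 mm deep and 1152 mm tall, stand 1152 mm apart (outside-to-outside). Between them sit 5 shelves, each 30 mm thick and 202 mm deep, spanning the full gap between the sides. The bottom shelf rests on the floor (its underside at z = 0) and the clear gap between one shelf's top and the next shelf's underside is 235 mm.

The bookshelf sits inside the house frame, centred.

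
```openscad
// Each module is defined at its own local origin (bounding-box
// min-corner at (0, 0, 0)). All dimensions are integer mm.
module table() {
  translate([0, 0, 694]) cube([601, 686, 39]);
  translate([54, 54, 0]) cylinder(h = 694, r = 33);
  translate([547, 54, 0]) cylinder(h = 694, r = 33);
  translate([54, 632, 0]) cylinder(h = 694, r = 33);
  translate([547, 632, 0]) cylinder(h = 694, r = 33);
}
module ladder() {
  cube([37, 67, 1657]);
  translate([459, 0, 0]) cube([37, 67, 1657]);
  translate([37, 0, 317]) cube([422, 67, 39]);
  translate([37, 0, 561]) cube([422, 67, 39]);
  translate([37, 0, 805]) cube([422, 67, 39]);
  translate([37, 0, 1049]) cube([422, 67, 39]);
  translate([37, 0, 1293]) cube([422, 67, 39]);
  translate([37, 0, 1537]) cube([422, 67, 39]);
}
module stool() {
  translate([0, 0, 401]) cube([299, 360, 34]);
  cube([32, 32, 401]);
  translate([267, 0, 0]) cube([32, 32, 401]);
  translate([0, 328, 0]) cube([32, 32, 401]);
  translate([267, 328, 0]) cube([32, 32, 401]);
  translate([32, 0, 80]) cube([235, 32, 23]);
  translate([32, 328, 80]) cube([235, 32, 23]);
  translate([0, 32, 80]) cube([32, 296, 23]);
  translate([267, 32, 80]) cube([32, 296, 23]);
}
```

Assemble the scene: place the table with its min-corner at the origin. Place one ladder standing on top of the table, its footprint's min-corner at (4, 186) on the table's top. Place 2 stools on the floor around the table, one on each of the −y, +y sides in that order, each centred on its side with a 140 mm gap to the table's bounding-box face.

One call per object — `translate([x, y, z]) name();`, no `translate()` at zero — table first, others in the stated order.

table();
translate([4, 186, 733]) ladder();
translate([151, -500, 0]) stool();
translate([151, 826, 0]) stool();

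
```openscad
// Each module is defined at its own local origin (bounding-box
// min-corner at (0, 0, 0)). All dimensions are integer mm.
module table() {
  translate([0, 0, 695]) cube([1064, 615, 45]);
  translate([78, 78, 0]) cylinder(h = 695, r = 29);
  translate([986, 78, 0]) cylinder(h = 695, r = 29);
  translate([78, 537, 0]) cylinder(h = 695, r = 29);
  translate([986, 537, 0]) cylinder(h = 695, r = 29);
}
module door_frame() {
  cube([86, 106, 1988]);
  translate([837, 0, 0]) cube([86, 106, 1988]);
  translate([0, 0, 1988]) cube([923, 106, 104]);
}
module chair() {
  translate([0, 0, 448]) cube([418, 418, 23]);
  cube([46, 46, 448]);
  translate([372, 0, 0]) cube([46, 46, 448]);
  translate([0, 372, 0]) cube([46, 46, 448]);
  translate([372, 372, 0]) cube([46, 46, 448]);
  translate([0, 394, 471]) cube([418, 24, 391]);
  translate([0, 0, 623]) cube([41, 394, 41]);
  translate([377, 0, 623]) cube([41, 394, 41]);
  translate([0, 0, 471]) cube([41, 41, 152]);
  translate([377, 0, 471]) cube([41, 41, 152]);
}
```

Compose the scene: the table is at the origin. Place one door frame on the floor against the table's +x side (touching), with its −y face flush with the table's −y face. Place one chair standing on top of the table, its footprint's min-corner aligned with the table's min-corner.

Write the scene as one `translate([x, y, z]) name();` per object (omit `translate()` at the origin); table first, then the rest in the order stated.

table();
translate([1064, 0, 0]) door_frame();
translate([0, 0, 740]) chair();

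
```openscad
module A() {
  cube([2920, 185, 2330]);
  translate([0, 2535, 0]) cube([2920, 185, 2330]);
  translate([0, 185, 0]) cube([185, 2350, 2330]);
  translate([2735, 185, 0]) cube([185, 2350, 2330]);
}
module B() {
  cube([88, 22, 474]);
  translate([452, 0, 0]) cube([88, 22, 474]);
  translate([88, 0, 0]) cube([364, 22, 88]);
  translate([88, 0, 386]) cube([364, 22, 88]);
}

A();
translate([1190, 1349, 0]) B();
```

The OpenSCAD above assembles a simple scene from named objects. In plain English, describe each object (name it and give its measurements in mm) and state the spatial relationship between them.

A is a box-shaped house frame (walls only): outside footprint 2920×2720 mm, wall height 2330 mm, wall thickness 185 mm. The two y-facing walls run the full x-width; the two x-facing walls fit between the inner faces of the y-facing walls.

B is a picture frame with a 364×298 mm rectangular opening (x by z) and a uniform 88 mm border on every side. Frame depth is 22 mm along y. It is built from two vertical stiles running the full outside height and two horizontal rails spanning the gap between the stiles.

The picture frame sits inside the house frame, centred.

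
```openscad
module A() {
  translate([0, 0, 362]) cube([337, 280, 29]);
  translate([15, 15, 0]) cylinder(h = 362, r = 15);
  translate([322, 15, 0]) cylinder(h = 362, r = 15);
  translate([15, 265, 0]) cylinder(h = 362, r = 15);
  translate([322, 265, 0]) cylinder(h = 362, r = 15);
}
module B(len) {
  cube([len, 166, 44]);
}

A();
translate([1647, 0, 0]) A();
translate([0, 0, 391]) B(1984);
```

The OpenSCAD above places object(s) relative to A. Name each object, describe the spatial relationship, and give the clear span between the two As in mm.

A is a stool. B is a beam. A beam spans the tops of two stools. The clear span between the two stools is 1310 mm.

Second stool starts at x = 1647; first ends at x = 337; clear span = 1647 − 337 = 1310 mm.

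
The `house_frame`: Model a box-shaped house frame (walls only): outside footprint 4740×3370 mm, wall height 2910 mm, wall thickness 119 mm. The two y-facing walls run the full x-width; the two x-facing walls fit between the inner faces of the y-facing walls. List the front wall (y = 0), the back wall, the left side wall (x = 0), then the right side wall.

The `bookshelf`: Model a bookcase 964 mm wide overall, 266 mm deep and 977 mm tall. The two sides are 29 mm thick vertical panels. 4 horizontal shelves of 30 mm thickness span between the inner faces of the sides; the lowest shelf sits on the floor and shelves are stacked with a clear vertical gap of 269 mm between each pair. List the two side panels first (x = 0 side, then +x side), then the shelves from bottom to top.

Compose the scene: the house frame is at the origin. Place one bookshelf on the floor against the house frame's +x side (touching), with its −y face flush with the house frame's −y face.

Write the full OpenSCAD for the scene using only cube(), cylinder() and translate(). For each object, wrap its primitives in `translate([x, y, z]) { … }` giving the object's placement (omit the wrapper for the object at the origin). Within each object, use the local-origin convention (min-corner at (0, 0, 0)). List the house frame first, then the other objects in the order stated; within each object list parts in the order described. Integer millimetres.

cube([4740, 119, 2910]);
translate([0, 3251, 0]) cube([4740, 119, 2910]);
translate([0, 119, 0]) cube([119, 3132, 2910]);
translate([4621, 119, 0]) cube([119, 3132, 2910]);
translate([4740, 0, 0]) {
  cube([29, 266, 977]);
  translate([935, 0, 0]) cube([29, 266, 977]);
  translate([29, 0, 0]) cube([906, 266, 30]);
  translate([29, 0, 299]) cube([906, 266, 30]);
  translate([29, 0, 598]) cube([906, 266, 30]);
  translate([29, 0, 897]) cube([906, 266, 30]);
}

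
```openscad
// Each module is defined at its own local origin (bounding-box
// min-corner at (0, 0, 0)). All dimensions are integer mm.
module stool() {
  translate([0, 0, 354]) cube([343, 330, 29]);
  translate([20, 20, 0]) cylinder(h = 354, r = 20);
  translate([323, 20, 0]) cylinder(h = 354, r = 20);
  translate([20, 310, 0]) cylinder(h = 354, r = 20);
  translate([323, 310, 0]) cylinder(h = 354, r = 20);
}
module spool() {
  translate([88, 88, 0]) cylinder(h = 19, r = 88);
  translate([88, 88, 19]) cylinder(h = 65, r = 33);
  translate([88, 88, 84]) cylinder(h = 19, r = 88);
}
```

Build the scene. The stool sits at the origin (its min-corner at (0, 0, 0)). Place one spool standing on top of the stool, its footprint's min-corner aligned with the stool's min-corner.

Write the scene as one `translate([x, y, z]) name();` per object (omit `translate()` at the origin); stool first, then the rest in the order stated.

stool();
translate([0, 0, 383]) spool();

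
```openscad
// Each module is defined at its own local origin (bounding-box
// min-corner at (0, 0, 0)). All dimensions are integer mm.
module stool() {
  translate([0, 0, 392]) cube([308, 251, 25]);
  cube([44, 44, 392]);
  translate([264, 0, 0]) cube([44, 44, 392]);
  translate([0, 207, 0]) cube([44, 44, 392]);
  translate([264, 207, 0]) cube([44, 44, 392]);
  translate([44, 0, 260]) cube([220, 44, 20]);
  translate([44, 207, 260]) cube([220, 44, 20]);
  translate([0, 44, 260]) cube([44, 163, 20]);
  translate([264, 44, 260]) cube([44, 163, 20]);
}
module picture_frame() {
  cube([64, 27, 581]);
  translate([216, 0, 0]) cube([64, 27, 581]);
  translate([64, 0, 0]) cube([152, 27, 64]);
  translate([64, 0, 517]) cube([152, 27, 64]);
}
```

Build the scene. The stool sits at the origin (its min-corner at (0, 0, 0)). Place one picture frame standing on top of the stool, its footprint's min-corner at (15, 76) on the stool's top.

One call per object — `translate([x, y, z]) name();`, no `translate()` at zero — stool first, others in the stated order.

stool();
translate([15, 76, 417]) picture_frame();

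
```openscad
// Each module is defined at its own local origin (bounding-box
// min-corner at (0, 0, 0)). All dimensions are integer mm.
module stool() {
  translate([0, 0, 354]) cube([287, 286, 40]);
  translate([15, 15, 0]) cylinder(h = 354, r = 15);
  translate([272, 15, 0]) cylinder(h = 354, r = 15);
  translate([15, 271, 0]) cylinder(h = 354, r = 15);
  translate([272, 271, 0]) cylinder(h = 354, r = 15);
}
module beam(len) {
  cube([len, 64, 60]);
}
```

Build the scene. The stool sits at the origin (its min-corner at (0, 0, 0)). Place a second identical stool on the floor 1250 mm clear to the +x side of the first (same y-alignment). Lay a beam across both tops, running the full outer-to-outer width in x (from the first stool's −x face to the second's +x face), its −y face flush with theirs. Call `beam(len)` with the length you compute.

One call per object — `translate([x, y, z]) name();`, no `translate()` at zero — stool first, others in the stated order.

stool();
translate([1537, 0, 0]) stool();
translate([0, 0, 394]) beam(1824);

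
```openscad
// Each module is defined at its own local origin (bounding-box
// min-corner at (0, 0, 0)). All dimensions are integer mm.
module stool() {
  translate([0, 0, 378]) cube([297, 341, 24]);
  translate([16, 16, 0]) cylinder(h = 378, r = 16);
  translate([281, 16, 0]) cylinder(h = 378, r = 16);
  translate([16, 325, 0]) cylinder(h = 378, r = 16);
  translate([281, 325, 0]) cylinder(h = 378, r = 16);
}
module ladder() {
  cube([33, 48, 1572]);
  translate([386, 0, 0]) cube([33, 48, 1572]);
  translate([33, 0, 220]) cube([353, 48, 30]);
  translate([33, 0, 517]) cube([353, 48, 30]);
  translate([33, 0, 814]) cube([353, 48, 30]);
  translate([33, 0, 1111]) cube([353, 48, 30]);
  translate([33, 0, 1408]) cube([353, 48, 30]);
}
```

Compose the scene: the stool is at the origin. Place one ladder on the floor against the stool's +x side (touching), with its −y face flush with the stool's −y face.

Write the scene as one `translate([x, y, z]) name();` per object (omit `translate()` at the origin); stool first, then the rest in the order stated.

stool();
translate([297, 0, 0]) ladder();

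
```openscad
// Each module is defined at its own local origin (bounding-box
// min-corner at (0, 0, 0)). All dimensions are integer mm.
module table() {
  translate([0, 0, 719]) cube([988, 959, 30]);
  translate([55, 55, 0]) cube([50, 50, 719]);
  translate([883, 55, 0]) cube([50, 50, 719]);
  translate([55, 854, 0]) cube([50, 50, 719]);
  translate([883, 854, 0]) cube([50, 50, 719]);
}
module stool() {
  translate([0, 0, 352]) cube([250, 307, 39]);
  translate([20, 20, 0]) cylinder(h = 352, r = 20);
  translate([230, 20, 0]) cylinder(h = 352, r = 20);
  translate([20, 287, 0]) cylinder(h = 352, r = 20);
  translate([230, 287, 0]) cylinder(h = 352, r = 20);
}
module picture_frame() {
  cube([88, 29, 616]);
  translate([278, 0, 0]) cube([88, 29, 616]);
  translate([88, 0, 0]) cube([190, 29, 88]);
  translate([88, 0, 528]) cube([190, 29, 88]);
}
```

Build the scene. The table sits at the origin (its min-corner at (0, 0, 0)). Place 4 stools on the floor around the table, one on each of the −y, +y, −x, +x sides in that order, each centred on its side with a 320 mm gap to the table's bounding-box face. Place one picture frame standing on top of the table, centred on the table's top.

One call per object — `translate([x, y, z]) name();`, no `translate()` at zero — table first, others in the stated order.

table();
translate([369, -627, 0]) stool();
translate([369, 1279, 0]) stool();
translate([-570, 326, 0]) stool();
translate([1308, 326, 0]) stool();
translate([311, 465, 749]) picture_frame();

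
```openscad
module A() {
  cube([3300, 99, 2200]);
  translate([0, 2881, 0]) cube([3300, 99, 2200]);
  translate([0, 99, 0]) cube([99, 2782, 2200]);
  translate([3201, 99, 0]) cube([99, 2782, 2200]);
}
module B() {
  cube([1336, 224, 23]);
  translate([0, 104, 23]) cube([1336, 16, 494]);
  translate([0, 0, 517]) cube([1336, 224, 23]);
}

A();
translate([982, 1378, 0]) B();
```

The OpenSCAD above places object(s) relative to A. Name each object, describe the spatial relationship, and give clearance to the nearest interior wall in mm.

Clearances: x = 883, y = 1279; minimum 883 mm.

A is a house frame. B is an I-beam. The I-beam sits inside the house frame, centred. The clearance to the nearest interior wall is 883 mm.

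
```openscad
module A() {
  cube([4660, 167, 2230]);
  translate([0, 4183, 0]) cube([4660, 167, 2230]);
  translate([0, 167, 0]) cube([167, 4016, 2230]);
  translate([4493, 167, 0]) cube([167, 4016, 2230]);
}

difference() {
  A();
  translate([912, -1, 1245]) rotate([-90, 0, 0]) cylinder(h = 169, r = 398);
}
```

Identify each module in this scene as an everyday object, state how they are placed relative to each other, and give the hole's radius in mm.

A is a house frame. The house frame has a circular hole through its front wall. The hole's radius is 398 mm.

The subtracted cylinder has r = 398 mm.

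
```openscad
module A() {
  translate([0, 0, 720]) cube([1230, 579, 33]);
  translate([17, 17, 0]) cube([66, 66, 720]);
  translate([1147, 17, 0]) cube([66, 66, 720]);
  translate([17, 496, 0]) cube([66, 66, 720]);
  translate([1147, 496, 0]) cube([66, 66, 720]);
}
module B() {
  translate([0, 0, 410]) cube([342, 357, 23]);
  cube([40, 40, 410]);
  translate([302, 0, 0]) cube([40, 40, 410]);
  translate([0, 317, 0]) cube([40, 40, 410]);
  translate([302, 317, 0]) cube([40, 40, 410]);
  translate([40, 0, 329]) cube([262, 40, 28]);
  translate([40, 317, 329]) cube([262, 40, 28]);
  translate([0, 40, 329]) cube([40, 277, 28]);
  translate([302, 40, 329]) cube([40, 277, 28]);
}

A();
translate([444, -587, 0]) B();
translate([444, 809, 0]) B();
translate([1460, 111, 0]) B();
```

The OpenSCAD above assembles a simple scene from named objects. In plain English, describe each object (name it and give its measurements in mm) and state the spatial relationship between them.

A is a rectangular dining table. The top is 1230×579×33 mm with its upper surface at z = 753 mm. It stands on four 66×66 mm square legs, each inset 17 mm from the nearest pair of top edges, running from the floor to the underside of the top.

B is a four-legged stool. The seat is 342×357 mm, 23 mm thick, top at z = 433 mm. It stands on four square legs, each 40×40 mm in cross-section, from z = 0 to the seat underside, each flush with a corner of the seat. Four stretchers, 40 mm wide and 28 mm tall, connect adjacent legs with their undersides at z = 329 mm, each running between the inner faces of the legs it joins and aligned with the legs' outer faces on the other axis.

Three stools sit around the table at the −y, +y, +x sides.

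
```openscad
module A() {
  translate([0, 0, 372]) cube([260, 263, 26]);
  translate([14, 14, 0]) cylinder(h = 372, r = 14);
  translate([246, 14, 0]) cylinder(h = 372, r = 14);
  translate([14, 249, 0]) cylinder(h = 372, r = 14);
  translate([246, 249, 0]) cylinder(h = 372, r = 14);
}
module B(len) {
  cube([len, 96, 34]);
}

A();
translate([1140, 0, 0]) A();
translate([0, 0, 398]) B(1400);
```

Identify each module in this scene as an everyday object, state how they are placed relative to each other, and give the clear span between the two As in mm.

A is a stool. B is a beam. A beam spans the tops of two stools. The clear span between the two stools is 880 mm.

Second stool starts at x = 1140; first ends at x = 260; clear span = 1140 − 260 = 880 mm.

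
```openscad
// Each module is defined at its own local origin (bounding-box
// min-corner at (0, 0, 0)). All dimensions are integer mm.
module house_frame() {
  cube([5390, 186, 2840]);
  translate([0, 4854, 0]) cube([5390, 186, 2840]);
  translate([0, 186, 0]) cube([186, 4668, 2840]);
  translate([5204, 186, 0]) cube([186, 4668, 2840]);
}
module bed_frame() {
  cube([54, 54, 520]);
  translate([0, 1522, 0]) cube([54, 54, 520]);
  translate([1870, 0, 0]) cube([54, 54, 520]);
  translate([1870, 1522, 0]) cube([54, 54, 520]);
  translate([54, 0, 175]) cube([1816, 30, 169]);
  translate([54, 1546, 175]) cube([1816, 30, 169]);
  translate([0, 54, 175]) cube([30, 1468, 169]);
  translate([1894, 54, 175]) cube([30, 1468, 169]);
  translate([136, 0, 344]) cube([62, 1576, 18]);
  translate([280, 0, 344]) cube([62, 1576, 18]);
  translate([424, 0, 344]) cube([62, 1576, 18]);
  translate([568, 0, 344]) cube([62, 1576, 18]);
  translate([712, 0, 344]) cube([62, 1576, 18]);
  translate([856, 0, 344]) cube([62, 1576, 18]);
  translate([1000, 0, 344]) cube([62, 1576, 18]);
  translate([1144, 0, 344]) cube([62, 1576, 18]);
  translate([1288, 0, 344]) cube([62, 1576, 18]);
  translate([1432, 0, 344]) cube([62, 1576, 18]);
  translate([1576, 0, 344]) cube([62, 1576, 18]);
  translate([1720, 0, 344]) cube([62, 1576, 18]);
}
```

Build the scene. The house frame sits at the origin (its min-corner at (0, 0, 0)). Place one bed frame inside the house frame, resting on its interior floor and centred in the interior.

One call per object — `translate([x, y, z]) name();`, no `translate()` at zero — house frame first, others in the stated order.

house_frame();
translate([1733, 1732, 0]) bed_frame();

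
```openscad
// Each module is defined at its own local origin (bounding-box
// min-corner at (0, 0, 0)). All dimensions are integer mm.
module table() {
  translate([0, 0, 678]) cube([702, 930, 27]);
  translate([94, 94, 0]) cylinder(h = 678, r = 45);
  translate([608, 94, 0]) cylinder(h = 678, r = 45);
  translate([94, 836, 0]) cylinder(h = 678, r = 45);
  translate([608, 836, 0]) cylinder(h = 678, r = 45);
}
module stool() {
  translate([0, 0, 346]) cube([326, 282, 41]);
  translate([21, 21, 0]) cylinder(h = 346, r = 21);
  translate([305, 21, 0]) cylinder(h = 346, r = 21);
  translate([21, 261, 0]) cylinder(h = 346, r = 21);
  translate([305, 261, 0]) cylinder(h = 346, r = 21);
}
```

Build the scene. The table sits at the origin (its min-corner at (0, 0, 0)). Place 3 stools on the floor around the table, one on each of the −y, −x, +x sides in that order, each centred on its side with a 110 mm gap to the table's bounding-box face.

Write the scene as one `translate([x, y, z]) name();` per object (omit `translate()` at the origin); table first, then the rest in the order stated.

table();
translate([188, -392, 0]) stool();
translate([-436, 324, 0]) stool();
translate([812, 324, 0]) stool();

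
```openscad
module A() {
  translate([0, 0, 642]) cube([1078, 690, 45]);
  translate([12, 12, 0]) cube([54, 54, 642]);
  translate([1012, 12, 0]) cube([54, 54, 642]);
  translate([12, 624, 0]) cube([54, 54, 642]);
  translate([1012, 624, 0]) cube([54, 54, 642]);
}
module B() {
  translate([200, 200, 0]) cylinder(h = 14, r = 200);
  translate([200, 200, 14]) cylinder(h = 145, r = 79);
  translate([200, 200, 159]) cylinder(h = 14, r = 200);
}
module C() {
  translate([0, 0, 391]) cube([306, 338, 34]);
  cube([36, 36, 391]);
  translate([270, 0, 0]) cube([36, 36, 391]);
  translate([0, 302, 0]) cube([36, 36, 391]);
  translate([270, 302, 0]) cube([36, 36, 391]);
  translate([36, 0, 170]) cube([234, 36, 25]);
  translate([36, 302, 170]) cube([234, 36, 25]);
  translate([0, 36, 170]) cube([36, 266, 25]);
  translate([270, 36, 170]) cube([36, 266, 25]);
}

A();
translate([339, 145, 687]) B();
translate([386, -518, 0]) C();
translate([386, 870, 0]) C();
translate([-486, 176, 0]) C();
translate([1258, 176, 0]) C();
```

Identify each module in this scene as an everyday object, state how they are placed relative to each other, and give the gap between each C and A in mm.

Each stool's nearest face is 180 mm from the table's bounding box.

A is a table. B is a spool. C is a stool. The spool is on top of the table, centred. Four stools sit around the table at the −y, +y, −x, +x sides. The gap between each stool and the table is 180 mm.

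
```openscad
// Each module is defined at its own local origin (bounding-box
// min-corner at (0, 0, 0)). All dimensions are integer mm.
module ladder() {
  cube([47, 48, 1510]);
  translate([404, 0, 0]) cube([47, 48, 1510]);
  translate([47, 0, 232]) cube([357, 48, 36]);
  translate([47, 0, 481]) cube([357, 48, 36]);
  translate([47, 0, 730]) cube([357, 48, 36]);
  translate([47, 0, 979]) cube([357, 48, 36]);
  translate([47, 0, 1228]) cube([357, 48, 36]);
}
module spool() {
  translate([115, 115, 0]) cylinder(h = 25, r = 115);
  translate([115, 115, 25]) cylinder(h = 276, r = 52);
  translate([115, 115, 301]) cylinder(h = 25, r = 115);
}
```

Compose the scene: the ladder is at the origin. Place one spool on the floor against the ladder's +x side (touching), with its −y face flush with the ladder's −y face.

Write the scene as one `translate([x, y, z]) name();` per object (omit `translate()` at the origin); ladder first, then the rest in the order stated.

ladder();
translate([451, 0, 0]) spool();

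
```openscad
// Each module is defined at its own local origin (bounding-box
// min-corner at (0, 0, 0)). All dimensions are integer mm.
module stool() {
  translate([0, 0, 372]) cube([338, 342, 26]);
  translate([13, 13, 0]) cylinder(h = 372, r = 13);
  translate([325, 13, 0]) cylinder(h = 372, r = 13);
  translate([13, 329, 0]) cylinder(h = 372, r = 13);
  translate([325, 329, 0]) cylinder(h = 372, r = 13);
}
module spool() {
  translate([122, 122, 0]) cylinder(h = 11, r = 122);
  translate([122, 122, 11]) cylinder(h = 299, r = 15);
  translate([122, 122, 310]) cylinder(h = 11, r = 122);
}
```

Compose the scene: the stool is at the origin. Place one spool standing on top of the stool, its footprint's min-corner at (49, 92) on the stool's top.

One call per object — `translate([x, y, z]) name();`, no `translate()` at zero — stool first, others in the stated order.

stool();
translate([49, 92, 398]) spool();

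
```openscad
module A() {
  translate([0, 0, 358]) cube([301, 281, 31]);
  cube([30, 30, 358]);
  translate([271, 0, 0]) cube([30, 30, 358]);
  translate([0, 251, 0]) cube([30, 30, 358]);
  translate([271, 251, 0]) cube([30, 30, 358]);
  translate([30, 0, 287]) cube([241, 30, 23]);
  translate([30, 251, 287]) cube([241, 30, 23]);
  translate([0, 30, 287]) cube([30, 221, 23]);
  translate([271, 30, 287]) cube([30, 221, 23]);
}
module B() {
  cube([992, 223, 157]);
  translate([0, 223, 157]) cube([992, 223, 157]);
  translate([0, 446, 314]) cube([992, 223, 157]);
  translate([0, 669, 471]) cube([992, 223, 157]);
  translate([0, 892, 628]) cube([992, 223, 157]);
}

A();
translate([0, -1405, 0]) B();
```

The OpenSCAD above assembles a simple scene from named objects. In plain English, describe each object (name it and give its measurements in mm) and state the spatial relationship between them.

A is a simple wooden stool: a rectangular seat 301 mm (x) by 281 mm (y), 31 mm thick, top face at z = 389 mm, on four square legs, each 30×30 mm in cross-section. The legs rest on z = 0, each flush with a corner of the seat. Four stretchers, 30 mm wide and 23 mm tall, connect adjacent legs with their undersides at z = 287 mm, each running between the inner faces of the legs it joins and aligned with the legs' outer faces on the other axis.

B is a straight staircase of 5 solid steps. Each step is 992 mm wide (x), 223 mm deep (y, the going) and 157 mm tall (the rise). The first step rests on the floor; each subsequent step sits one going further in +y and one rise higher in +z, directly behind and above the previous step with no overlap.

The staircase is on the floor beside the stool on its −y side.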